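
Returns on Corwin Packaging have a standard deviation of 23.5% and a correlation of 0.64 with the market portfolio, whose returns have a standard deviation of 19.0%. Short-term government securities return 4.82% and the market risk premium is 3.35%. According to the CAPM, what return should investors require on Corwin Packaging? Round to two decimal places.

7.47%

β = ρ × σ_i / σ_m = 0.64 × 23.5% / 19.0% = 0.7916
E(R) = 4.82% + 0.7916 × 3.35% = 7.47%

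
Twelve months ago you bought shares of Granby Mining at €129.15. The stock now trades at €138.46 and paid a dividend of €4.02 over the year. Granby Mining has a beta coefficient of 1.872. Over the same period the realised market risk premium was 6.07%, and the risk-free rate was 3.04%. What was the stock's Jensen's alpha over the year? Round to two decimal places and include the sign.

-4.08%

Realised HPR = (P1 + D1 − P0) / P0 = (138.46 + 4.02 − 129.15) / 129.15 = 13.33 / 129.15 = 10.3213%
CAPM required = R_f + β·MRP = 3.04% + 1.872 × 6.07% = 14.40304%
α = realised − required = 10.3213% − 14.40304% = -4.08%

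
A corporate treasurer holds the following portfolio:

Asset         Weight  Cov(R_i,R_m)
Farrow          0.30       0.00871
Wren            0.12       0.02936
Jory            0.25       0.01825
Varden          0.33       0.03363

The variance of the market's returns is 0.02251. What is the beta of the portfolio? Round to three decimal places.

β_Farrow = 0.00871 / 0.02251 = 0.3869
β_Wren = 0.02936 / 0.02251 = 1.3043
β_Jory = 0.01825 / 0.02251 = 0.8108
β_Varden = 0.03363 / 0.02251 = 1.4940
β_P = Σ w_i β_i = 0.30×0.3869 + 0.12×1.3043 + 0.25×0.8108 + 0.33×1.4940 = 0.9683

0.968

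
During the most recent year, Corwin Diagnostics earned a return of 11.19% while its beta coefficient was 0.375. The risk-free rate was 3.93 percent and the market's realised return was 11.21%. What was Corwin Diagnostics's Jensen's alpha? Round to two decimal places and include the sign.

Market excess return = 11.21% − 3.93% = 7.28%
CAPM benchmark = R_f + β(R_m − R_f) = 3.93% + 0.375 × 7.28% = 6.66000%
α = actual − benchmark = 11.19% − 6.66000% = +4.53%

+4.53%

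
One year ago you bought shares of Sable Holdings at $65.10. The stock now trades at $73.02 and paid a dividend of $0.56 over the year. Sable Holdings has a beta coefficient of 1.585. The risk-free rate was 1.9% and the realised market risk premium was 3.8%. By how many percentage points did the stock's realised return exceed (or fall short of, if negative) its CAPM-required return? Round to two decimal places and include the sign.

+5.10%

Realised HPR = (P1 + D1 − P0) / P0 = (73.02 + 0.56 − 65.10) / 65.10 = 8.48 / 65.10 = 13.0261%
CAPM required = R_f + β·MRP = 1.9% + 1.585 × 3.8% = 7.9230%
α = realised − required = 13.0261% − 7.9230% = +5.10%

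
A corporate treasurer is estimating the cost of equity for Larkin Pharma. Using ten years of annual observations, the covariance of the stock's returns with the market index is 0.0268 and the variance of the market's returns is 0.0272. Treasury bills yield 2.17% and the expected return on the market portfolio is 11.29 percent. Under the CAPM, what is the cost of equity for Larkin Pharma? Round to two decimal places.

11.16%

β = Cov(R_i, R_m) / Var(R_m) = 0.0268 / 0.0272 = 0.9853
MRP = 11.29% − 2.17% = 9.12%
E(R) = R_f + β × MRP = 2.17% + 0.9853 × 9.12% = 11.16%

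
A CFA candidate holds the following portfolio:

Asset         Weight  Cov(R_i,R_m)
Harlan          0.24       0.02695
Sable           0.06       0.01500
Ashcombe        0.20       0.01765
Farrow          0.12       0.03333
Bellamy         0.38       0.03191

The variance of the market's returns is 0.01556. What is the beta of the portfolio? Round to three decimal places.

1.737

β_Harlan = 0.02695 / 0.01556 = 1.7320
β_Sable = 0.01500 / 0.01556 = 0.9640
β_Ashcombe = 0.01765 / 0.01556 = 1.1343
β_Farrow = 0.03333 / 0.01556 = 2.1420
β_Bellamy = 0.03191 / 0.01556 = 2.0508
β_P = Σ w_i β_i = 0.24×1.7320 + 0.06×0.9640 + 0.20×1.1343 + 0.12×2.1420 + 0.38×2.0508 = 1.7367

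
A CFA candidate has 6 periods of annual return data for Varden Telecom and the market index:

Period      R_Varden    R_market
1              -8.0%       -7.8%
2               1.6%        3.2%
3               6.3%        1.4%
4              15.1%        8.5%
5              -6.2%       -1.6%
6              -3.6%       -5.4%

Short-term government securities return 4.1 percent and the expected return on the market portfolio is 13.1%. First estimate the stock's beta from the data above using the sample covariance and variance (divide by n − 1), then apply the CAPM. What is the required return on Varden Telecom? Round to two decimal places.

Mean R_i = (-8.0 + 1.6 + 6.3 + 15.1 − 6.2 − 3.6) / 6 = 0.8667%
Mean R_m = (-7.8 + 3.2 + 1.4 + 8.5 − 1.6 − 5.4) / 6 = -0.2833%
Σ(R_i − R̄_i)(R_m − R̄_m) = 235.5233  ⇒  Cov = 235.5233 / 5 = 47.1047
Σ(R_m − R̄_m)² = 176.5283  ⇒  Var(R_m) = 176.5283 / 5 = 35.3057
β = Cov / Var(R_m) = 47.1047 / 35.3057 = 1.3342
MRP = 13.1% − 4.1% = 9.00%
E(R) = R_f + β × MRP = 4.1% + 1.3342 × 9.0% = 16.11%

16.11%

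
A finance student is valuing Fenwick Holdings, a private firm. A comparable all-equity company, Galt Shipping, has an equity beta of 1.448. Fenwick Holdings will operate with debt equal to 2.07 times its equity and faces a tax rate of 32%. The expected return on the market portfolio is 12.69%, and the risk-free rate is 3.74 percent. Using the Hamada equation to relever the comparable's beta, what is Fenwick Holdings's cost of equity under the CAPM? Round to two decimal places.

β_L = β_U × [1 + (1 − t)(D/E)] = 1.448 × [1 + (1 − 0.32) × 2.07]
    = 1.448 × [1 + 0.68 × 2.07] = 1.448 × 2.4076 = 3.4862
MRP = 12.69% − 3.74% = 8.95%
E(R) = R_f + β_L × MRP = 3.74% + 3.4862 × 8.95% = 34.94%

34.94%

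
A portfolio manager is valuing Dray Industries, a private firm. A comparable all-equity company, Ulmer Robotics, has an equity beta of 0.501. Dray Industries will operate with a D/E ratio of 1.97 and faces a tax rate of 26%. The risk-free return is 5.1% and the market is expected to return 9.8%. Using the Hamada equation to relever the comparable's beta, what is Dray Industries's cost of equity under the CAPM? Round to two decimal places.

10.89%

β_L = β_U × [1 + (1 − t)(D/E)] = 0.501 × [1 + (1 − 0.26) × 1.97]
    = 0.501 × [1 + 0.74 × 1.97] = 0.501 × 2.4578 = 1.2314
MRP = 9.8% − 5.1% = 4.70%
E(R) = R_f + β_L × MRP = 5.1% + 1.2314 × 4.7% = 10.89%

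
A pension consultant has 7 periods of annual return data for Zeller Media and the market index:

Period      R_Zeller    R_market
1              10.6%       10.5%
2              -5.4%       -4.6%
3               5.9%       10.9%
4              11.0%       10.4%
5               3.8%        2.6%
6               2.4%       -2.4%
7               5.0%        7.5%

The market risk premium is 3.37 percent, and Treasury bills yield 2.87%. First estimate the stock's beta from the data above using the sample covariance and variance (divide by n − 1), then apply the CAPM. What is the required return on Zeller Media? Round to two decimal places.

5.41%

Mean R_i = (10.6 − 5.4 + 5.9 + 11.0 + 3.8 + 2.4 + 5.0) / 7 = 4.7571%
Mean R_m = (10.5 − 4.6 + 10.9 + 10.4 + 2.6 − 2.4 + 7.5) / 7 = 4.9857%
Σ(R_i − R̄_i)(R_m − R̄_m) = 190.4457  ⇒  Cov = 190.4457 / 6 = 31.7410
Σ(R_m − R̄_m)² = 253.1486  ⇒  Var(R_m) = 253.1486 / 6 = 42.1914
β = Cov / Var(R_m) = 31.7410 / 42.1914 = 0.7523
E(R) = R_f + β × MRP = 2.87% + 0.7523 × 3.37% = 5.41%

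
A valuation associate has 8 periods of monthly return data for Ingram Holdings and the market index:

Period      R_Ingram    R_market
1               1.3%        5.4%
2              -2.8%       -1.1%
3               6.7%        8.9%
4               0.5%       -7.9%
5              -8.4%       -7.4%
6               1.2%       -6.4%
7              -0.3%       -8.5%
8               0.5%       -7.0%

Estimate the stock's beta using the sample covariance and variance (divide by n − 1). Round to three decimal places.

Mean R_i = (1.3 − 2.8 + 6.7 + 0.5 − 8.4 + 1.2 − 0.3 + 0.5) / 8 = -0.1625%
Mean R_m = (5.4 − 1.1 + 8.9 − 7.9 − 7.4 − 6.4 − 8.5 − 7.0) / 8 = -3.0000%
Σ(R_i − R̄_i)(R_m − R̄_m) = 115.4100  ⇒  Cov = 115.4100 / 7 = 16.4871
Σ(R_m − R̄_m)² = 316.9600  ⇒  Var(R_m) = 316.9600 / 7 = 45.2800
β = Cov / Var(R_m) = 16.4871 / 45.2800 = 0.3641

0.364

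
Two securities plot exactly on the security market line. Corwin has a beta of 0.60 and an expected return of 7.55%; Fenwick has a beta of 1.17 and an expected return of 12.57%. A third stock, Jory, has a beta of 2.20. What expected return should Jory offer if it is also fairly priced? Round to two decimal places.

MRP (SML slope) = (12.57% − 7.55%) / (1.17 − 0.60) = 5.02% / 0.57 = 8.8070%
R_f (intercept) = 7.55% − 0.60 × 8.8070% = 2.2658%
E(R_Jory) = R_f + β × MRP = 2.2658% + 2.20 × 8.8070% = 21.64%

21.64%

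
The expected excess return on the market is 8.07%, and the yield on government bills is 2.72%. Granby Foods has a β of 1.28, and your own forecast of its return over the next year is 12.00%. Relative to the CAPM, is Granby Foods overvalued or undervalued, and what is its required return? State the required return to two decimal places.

Overvalued; required return 13.05%

Required return = R_f + β·MRP = 2.72% + 1.28 × 8.07% = 13.05%
Forecast 12.00% < required 13.05% → the stock plots below the SML → overvalued.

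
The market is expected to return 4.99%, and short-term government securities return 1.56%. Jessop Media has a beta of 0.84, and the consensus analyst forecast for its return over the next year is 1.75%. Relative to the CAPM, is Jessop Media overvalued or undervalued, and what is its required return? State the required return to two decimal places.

MRP = 4.99% − 1.56% = 3.43%
Required return = R_f + β·MRP = 1.56% + 0.84 × 3.43% = 4.44%
Forecast 1.75% < required 4.44% → the stock plots below the SML → overvalued.

Overvalued; required return 4.44%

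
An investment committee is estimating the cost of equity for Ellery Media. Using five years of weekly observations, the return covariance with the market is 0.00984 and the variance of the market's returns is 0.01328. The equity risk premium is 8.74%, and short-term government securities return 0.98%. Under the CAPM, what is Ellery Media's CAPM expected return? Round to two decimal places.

7.46%

β = Cov(R_i, R_m) / Var(R_m) = 0.00984 / 0.01328 = 0.7410
E(R) = R_f + β × MRP = 0.98% + 0.7410 × 8.74% = 7.46%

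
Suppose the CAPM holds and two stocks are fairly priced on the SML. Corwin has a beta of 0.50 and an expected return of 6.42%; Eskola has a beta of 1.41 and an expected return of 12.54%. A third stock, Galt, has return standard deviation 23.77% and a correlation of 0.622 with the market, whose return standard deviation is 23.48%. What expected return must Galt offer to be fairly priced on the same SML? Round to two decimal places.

7.29%

MRP = (12.54% − 6.42%) / (1.41 − 0.50) = 6.7253%
R_f = 6.42% − 0.50 × 6.7253% = 3.0574%
β_Galt = ρ·σ_i/σ_m = 0.622 × 23.77 / 23.48 = 0.6297
E(R_Galt) = R_f + β × MRP = 3.0574% + 0.6297 × 6.7253% = 7.29%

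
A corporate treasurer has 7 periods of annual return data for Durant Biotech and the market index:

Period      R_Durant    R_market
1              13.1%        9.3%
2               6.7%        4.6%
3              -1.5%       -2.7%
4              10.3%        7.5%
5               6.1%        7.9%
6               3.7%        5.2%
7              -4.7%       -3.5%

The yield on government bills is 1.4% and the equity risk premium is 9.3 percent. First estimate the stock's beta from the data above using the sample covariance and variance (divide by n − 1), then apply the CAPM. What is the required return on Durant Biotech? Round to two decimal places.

Mean R_i = (13.1 + 6.7 − 1.5 + 10.3 + 6.1 + 3.7 − 4.7) / 7 = 4.8143%
Mean R_m = (9.3 + 4.6 − 2.7 + 7.5 + 7.9 + 5.2 − 3.5) / 7 = 4.0429%
Σ(R_i − R̄_i)(R_m − R̄_m) = 181.5857  ⇒  Cov = 181.5857 / 6 = 30.2643
Σ(R_m − R̄_m)² = 158.4771  ⇒  Var(R_m) = 158.4771 / 6 = 26.4129
β = Cov / Var(R_m) = 30.2643 / 26.4129 = 1.1458
E(R) = R_f + β × MRP = 1.4% + 1.1458 × 9.3% = 12.06%

12.06%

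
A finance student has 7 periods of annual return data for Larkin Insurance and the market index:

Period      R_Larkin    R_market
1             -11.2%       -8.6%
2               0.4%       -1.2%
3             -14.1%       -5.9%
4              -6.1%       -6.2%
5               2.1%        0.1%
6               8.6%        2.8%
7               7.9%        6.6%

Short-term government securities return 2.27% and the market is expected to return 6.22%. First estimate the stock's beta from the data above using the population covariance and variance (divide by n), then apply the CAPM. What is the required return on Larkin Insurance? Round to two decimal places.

Mean R_i = (-11.2 + 0.4 − 14.1 − 6.1 + 2.1 + 8.6 + 7.9) / 7 = -1.7714%
Mean R_m = (-8.6 − 1.2 − 5.9 − 6.2 + 0.1 + 2.8 + 6.6) / 7 = -1.7714%
Σ(R_i − R̄_i)(R_m − R̄_m) = 271.3143  ⇒  Cov = 271.3143 / 7 = 38.7592
Σ(R_m − R̄_m)² = 178.0943  ⇒  Var(R_m) = 178.0943 / 7 = 25.4420
β = Cov / Var(R_m) = 38.7592 / 25.4420 = 1.5234
MRP = 6.22% − 2.27% = 3.95%
E(R) = R_f + β × MRP = 2.27% + 1.5234 × 3.95% = 8.29%

8.29%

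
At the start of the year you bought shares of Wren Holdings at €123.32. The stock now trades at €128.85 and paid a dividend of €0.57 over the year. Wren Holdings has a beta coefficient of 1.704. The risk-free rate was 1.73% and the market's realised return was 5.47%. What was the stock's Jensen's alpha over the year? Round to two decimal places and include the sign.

Realised HPR = (P1 + D1 − P0) / P0 = (128.85 + 0.57 − 123.32) / 123.32 = 6.10 / 123.32 = 4.9465%
MRP = 5.47% − 1.73% = 3.74%
CAPM required = R_f + β·MRP = 1.73% + 1.704 × 3.74% = 8.10296%
α = realised − required = 4.9465% − 8.10296% = -3.16%

-3.16%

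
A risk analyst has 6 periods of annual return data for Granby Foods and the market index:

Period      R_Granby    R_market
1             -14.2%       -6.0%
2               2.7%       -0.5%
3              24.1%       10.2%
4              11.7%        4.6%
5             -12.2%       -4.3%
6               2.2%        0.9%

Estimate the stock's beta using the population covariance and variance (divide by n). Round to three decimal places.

2.412

Mean R_i = (-14.2 + 2.7 + 24.1 + 11.7 − 12.2 + 2.2) / 6 = 2.3833%
Mean R_m = (-6.0 − 0.5 + 10.2 + 4.6 − 4.3 + 0.9) / 6 = 0.8167%
Σ(R_i − R̄_i)(R_m − R̄_m) = 426.2517  ⇒  Cov = 426.2517 / 6 = 71.0420
Σ(R_m − R̄_m)² = 176.7483  ⇒  Var(R_m) = 176.7483 / 6 = 29.4581
β = Cov / Var(R_m) = 71.0420 / 29.4581 = 2.4116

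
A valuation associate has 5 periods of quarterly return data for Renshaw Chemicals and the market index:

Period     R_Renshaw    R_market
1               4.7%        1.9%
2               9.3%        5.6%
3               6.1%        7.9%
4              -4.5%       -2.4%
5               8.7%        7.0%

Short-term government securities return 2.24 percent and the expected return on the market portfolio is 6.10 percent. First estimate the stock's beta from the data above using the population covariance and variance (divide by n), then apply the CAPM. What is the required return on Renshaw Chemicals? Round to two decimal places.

6.72%

Mean R_i = (4.7 + 9.3 + 6.1 − 4.5 + 8.7) / 5 = 4.8600%
Mean R_m = (1.9 + 5.6 + 7.9 − 2.4 + 7.0) / 5 = 4.0000%
Σ(R_i − R̄_i)(R_m − R̄_m) = 83.7000  ⇒  Cov = 83.7000 / 5 = 16.7400
Σ(R_m − R̄_m)² = 72.1400  ⇒  Var(R_m) = 72.1400 / 5 = 14.4280
β = Cov / Var(R_m) = 16.7400 / 14.4280 = 1.1602
MRP = 6.10% − 2.24% = 3.86%
E(R) = R_f + β × MRP = 2.24% + 1.1602 × 3.86% = 6.72%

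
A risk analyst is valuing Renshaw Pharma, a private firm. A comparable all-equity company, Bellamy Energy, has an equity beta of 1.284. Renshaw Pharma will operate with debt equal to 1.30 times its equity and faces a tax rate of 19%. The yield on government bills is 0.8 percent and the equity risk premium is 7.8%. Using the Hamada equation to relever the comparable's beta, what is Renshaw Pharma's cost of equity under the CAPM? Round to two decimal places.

21.36%

β_L = β_U × [1 + (1 − t)(D/E)] = 1.284 × [1 + (1 − 0.19) × 1.30]
    = 1.284 × [1 + 0.81 × 1.30] = 1.284 × 2.0530 = 2.6361
E(R) = R_f + β_L × MRP = 0.8% + 2.6361 × 7.8% = 21.36%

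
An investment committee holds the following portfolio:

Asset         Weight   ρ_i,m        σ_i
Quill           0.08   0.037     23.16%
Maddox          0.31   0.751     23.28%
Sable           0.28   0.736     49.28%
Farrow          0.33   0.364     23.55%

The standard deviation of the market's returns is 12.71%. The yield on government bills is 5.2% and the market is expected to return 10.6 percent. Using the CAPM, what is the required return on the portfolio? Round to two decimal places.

13.05%

β_Quill = 0.037 × 23.16% / 12.71% = 0.0674
β_Maddox = 0.751 × 23.28% / 12.71% = 1.3756
β_Sable = 0.736 × 49.28% / 12.71% = 2.8537
β_Farrow = 0.364 × 23.55% / 12.71% = 0.6744
β_P = Σ w_i β_i = 0.08×0.0674 + 0.31×1.3756 + 0.28×2.8537 + 0.33×0.6744 = 1.4534
MRP = 10.6% − 5.2% = 5.40%
E(R_P) = R_f + β_P × MRP = 5.2% + 1.4534 × 5.4% = 13.05%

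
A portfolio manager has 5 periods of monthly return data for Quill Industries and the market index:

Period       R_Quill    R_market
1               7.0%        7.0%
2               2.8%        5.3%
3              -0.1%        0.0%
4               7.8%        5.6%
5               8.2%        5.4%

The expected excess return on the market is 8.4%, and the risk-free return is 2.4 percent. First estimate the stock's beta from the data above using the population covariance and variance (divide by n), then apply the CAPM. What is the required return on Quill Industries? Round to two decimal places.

11.67%

Mean R_i = (7.0 + 2.8 − 0.1 + 7.8 + 8.2) / 5 = 5.1400%
Mean R_m = (7.0 + 5.3 + 0.0 + 5.6 + 5.4) / 5 = 4.6600%
Σ(R_i − R̄_i)(R_m − R̄_m) = 32.0380  ⇒  Cov = 32.0380 / 5 = 6.4076
Σ(R_m − R̄_m)² = 29.0320  ⇒  Var(R_m) = 29.0320 / 5 = 5.8064
β = Cov / Var(R_m) = 6.4076 / 5.8064 = 1.1035
E(R) = R_f + β × MRP = 2.4% + 1.1035 × 8.4% = 11.67%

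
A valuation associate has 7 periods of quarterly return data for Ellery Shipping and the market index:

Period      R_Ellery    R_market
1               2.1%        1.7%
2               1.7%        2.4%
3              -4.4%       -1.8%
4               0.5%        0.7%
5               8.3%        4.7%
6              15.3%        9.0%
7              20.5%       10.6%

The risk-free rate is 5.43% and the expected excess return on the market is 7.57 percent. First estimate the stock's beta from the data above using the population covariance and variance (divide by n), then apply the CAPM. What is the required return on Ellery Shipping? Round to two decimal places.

Mean R_i = (2.1 + 1.7 − 4.4 + 0.5 + 8.3 + 15.3 + 20.5) / 7 = 6.2857%
Mean R_m = (1.7 + 2.4 − 1.8 + 0.7 + 4.7 + 9.0 + 10.6) / 7 = 3.9000%
Σ(R_i − R̄_i)(R_m − R̄_m) = 238.3300  ⇒  Cov = 238.3300 / 7 = 34.0471
Σ(R_m − R̄_m)² = 121.3600  ⇒  Var(R_m) = 121.3600 / 7 = 17.3371
β = Cov / Var(R_m) = 34.0471 / 17.3371 = 1.9638
E(R) = R_f + β × MRP = 5.43% + 1.9638 × 7.57% = 20.30%

20.30%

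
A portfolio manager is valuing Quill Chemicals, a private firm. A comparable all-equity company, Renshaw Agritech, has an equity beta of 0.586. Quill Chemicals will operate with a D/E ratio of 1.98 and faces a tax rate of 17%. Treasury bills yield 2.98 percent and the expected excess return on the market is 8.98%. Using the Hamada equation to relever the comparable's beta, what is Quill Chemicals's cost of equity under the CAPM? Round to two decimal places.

β_L = β_U × [1 + (1 − t)(D/E)] = 0.586 × [1 + (1 − 0.17) × 1.98]
    = 0.586 × [1 + 0.83 × 1.98] = 0.586 × 2.6434 = 1.5490
E(R) = R_f + β_L × MRP = 2.98% + 1.5490 × 8.98% = 16.89%

16.89%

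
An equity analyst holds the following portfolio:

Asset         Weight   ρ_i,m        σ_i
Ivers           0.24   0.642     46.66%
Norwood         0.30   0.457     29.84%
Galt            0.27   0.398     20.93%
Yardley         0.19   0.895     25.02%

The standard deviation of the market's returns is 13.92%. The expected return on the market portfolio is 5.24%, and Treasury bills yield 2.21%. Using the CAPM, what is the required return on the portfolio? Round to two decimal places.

β_Ivers = 0.642 × 46.66% / 13.92% = 2.1520
β_Norwood = 0.457 × 29.84% / 13.92% = 0.9797
β_Galt = 0.398 × 20.93% / 13.92% = 0.5984
β_Yardley = 0.895 × 25.02% / 13.92% = 1.6087
β_P = Σ w_i β_i = 0.24×2.1520 + 0.30×0.9797 + 0.27×0.5984 + 0.19×1.6087 = 1.2776
MRP = 5.24% − 2.21% = 3.03%
E(R_P) = R_f + β_P × MRP = 2.21% + 1.2776 × 3.03% = 6.08%

6.08%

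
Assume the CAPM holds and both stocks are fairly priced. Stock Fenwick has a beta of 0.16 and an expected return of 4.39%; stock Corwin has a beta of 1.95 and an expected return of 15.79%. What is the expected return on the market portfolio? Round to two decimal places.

9.74%

Both satisfy E(R) = R_f + β·MRP, so the slope of the SML is
MRP = (15.79% − 4.39%) / (1.95 − 0.16) = 11.40% / 1.79 = 6.3687%
R_f = E(R_Fenwick) − β_Fenwick·MRP = 4.39% − 0.16 × 6.3687% = 3.3710%
E(R_m) = R_f + MRP = 3.3710% + 6.3687% = 9.74%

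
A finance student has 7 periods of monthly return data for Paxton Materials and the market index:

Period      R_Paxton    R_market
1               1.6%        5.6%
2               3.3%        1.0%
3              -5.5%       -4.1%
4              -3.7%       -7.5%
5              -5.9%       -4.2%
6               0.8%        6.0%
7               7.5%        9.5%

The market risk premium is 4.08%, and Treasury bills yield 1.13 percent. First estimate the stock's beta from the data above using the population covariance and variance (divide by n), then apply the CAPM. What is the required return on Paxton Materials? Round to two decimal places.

3.89%

Mean R_i = (1.6 + 3.3 − 5.5 − 3.7 − 5.9 + 0.8 + 7.5) / 7 = -0.2714%
Mean R_m = (5.6 + 1.0 − 4.1 − 7.5 − 4.2 + 6.0 + 9.5) / 7 = 0.9000%
Σ(R_i − R̄_i)(R_m − R̄_m) = 165.1000  ⇒  Cov = 165.1000 / 7 = 23.5857
Σ(R_m − R̄_m)² = 243.6400  ⇒  Var(R_m) = 243.6400 / 7 = 34.8057
β = Cov / Var(R_m) = 23.5857 / 34.8057 = 0.6776
E(R) = R_f + β × MRP = 1.13% + 0.6776 × 4.08% = 3.89%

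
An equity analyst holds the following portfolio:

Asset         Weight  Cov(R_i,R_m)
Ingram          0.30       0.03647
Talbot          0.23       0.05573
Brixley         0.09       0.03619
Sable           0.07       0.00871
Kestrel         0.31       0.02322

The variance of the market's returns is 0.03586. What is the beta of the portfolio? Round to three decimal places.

β_Ingram = 0.03647 / 0.03586 = 1.0170
β_Talbot = 0.05573 / 0.03586 = 1.5541
β_Brixley = 0.03619 / 0.03586 = 1.0092
β_Sable = 0.00871 / 0.03586 = 0.2429
β_Kestrel = 0.02322 / 0.03586 = 0.6475
β_P = Σ w_i β_i = 0.30×1.0170 + 0.23×1.5541 + 0.09×1.0092 + 0.07×0.2429 + 0.31×0.6475 = 0.9711

0.971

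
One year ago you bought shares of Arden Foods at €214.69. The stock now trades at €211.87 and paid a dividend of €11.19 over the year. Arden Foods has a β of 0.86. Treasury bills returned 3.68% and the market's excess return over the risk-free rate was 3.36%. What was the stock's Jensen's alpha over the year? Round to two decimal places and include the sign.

-2.67%

Realised HPR = (P1 + D1 − P0) / P0 = (211.87 + 11.19 − 214.69) / 214.69 = 8.37 / 214.69 = 3.8986%
CAPM required = R_f + β·MRP = 3.68% + 0.86 × 3.36% = 6.5696%
α = realised − required = 3.8986% − 6.5696% = -2.67%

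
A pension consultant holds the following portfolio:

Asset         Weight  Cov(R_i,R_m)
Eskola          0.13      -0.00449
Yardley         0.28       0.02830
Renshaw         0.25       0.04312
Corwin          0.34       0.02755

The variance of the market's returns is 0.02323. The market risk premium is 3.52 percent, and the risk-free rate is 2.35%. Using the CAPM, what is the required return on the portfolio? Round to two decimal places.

β_Eskola = -0.00449 / 0.02323 = -0.1933
β_Yardley = 0.02830 / 0.02323 = 1.2183
β_Renshaw = 0.04312 / 0.02323 = 1.8562
β_Corwin = 0.02755 / 0.02323 = 1.1860
β_P = Σ w_i β_i = 0.13×-0.1933 + 0.28×1.2183 + 0.25×1.8562 + 0.34×1.1860 = 1.1833
E(R_P) = R_f + β_P × MRP = 2.35% + 1.1833 × 3.52% = 6.52%

6.52%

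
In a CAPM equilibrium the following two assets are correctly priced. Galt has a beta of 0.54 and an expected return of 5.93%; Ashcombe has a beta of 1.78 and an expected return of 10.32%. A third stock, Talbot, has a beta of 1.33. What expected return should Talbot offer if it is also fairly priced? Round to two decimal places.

MRP (SML slope) = (10.32% − 5.93%) / (1.78 − 0.54) = 4.39% / 1.24 = 3.5403%
R_f (intercept) = 5.93% − 0.54 × 3.5403% = 4.0182%
E(R_Talbot) = R_f + β × MRP = 4.0182% + 1.33 × 3.5403% = 8.73%

8.73%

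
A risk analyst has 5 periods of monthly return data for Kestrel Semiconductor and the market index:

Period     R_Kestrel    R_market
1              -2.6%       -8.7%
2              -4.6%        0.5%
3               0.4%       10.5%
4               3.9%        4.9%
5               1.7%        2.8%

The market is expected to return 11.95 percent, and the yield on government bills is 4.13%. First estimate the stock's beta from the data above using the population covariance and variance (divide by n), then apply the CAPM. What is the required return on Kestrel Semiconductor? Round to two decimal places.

6.14%

Mean R_i = (-2.6 − 4.6 + 0.4 + 3.9 + 1.7) / 5 = -0.2400%
Mean R_m = (-8.7 + 0.5 + 10.5 + 4.9 + 2.8) / 5 = 2.0000%
Σ(R_i − R̄_i)(R_m − R̄_m) = 50.7900  ⇒  Cov = 50.7900 / 5 = 10.1580
Σ(R_m − R̄_m)² = 198.0400  ⇒  Var(R_m) = 198.0400 / 5 = 39.6080
β = Cov / Var(R_m) = 10.1580 / 39.6080 = 0.2565
MRP = 11.95% − 4.13% = 7.82%
E(R) = R_f + β × MRP = 4.13% + 0.2565 × 7.82% = 6.14%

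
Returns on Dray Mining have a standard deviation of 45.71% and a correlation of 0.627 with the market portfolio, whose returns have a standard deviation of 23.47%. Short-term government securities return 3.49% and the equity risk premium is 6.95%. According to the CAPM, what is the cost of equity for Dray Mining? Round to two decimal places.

β = ρ × σ_i / σ_m = 0.627 × 45.71% / 23.47% = 1.2211
E(R) = 3.49% + 1.2211 × 6.95% = 11.98%

11.98%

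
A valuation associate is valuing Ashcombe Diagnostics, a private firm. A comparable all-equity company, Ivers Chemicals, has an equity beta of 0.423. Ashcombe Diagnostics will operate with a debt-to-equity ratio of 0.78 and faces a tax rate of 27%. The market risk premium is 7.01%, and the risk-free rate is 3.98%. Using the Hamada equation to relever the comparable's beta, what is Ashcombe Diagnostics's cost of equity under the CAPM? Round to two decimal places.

8.63%

β_L = β_U × [1 + (1 − t)(D/E)] = 0.423 × [1 + (1 − 0.27) × 0.78]
    = 0.423 × [1 + 0.73 × 0.78] = 0.423 × 1.5694 = 0.6639
E(R) = R_f + β_L × MRP = 3.98% + 0.6639 × 7.01% = 8.63%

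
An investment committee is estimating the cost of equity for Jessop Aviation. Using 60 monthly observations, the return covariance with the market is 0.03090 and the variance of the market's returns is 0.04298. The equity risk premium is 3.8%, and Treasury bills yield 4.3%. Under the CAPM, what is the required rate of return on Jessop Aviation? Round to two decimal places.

β = Cov(R_i, R_m) / Var(R_m) = 0.03090 / 0.04298 = 0.7189
E(R) = R_f + β × MRP = 4.3% + 0.7189 × 3.8% = 7.03%

7.03%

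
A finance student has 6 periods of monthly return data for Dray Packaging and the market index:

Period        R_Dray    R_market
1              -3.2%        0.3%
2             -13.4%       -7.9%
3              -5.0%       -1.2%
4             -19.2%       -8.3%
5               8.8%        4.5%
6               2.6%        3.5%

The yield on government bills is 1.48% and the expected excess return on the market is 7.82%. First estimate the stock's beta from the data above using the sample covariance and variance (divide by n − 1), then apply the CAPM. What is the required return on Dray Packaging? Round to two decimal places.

Mean R_i = (-3.2 − 13.4 − 5.0 − 19.2 + 8.8 + 2.6) / 6 = -4.9000%
Mean R_m = (0.3 − 7.9 − 1.2 − 8.3 + 4.5 + 3.5) / 6 = -1.5167%
Σ(R_i − R̄_i)(R_m − R̄_m) = 274.3700  ⇒  Cov = 274.3700 / 5 = 54.8740
Σ(R_m − R̄_m)² = 151.5283  ⇒  Var(R_m) = 151.5283 / 5 = 30.3057
β = Cov / Var(R_m) = 54.8740 / 30.3057 = 1.8107
E(R) = R_f + β × MRP = 1.48% + 1.8107 × 7.82% = 15.64%

15.64%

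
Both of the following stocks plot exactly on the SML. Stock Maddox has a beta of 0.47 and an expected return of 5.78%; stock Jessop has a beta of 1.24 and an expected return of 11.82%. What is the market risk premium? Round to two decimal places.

7.84%

Both satisfy E(R) = R_f + β·MRP, so the slope of the SML is
MRP = (11.82% − 5.78%) / (1.24 − 0.47) = 6.04% / 0.77 = 7.8442%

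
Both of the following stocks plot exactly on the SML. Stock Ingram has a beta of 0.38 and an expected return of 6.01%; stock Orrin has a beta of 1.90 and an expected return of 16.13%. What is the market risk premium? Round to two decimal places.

Both satisfy E(R) = R_f + β·MRP, so the slope of the SML is
MRP = (16.13% − 6.01%) / (1.90 − 0.38) = 10.12% / 1.52 = 6.6579%

6.66%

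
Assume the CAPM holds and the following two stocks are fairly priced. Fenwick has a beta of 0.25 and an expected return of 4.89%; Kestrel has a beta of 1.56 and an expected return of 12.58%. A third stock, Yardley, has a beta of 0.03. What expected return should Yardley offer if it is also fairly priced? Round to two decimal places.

3.60%

MRP (SML slope) = (12.58% − 4.89%) / (1.56 − 0.25) = 7.69% / 1.31 = 5.8702%
R_f (intercept) = 4.89% − 0.25 × 5.8702% = 3.4225%
E(R_Yardley) = R_f + β × MRP = 3.4225% + 0.03 × 5.8702% = 3.60%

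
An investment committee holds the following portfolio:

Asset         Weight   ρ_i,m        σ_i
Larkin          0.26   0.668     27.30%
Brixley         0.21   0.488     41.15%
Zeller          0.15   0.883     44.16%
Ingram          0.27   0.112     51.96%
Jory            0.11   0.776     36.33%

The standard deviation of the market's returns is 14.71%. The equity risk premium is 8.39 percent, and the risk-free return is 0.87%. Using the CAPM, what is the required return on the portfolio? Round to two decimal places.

β_Larkin = 0.668 × 27.30% / 14.71% = 1.2397
β_Brixley = 0.488 × 41.15% / 14.71% = 1.3651
β_Zeller = 0.883 × 44.16% / 14.71% = 2.6508
β_Ingram = 0.112 × 51.96% / 14.71% = 0.3956
β_Jory = 0.776 × 36.33% / 14.71% = 1.9165
β_P = Σ w_i β_i = 0.26×1.2397 + 0.21×1.3651 + 0.15×2.6508 + 0.27×0.3956 + 0.11×1.9165 = 1.3242
E(R_P) = R_f + β_P × MRP = 0.87% + 1.3242 × 8.39% = 11.98%

11.98%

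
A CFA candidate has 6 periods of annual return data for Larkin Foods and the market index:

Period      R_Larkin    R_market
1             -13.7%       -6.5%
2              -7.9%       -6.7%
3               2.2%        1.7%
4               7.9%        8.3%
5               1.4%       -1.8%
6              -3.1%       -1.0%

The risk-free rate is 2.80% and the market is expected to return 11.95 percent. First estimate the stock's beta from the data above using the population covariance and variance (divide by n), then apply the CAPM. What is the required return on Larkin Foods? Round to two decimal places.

Mean R_i = (-13.7 − 7.9 + 2.2 + 7.9 + 1.4 − 3.1) / 6 = -2.2000%
Mean R_m = (-6.5 − 6.7 + 1.7 + 8.3 − 1.8 − 1.0) / 6 = -1.0000%
Σ(R_i − R̄_i)(R_m − R̄_m) = 198.6700  ⇒  Cov = 198.6700 / 6 = 33.1117
Σ(R_m − R̄_m)² = 157.1600  ⇒  Var(R_m) = 157.1600 / 6 = 26.1933
β = Cov / Var(R_m) = 33.1117 / 26.1933 = 1.2641
MRP = 11.95% − 2.80% = 9.15%
E(R) = R_f + β × MRP = 2.80% + 1.2641 × 9.15% = 14.37%

14.37%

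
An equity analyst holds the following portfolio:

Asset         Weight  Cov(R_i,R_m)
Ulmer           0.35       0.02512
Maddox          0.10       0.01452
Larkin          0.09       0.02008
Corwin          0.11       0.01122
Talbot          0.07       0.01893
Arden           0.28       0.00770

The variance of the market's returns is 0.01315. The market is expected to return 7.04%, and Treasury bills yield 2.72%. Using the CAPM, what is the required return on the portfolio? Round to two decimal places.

8.23%

β_Ulmer = 0.02512 / 0.01315 = 1.9103
β_Maddox = 0.01452 / 0.01315 = 1.1042
β_Larkin = 0.02008 / 0.01315 = 1.5270
β_Corwin = 0.01122 / 0.01315 = 0.8532
β_Talbot = 0.01893 / 0.01315 = 1.4395
β_Arden = 0.00770 / 0.01315 = 0.5856
β_P = Σ w_i β_i = 0.35×1.9103 + 0.10×1.1042 + 0.09×1.5270 + 0.11×0.8532 + 0.07×1.4395 + 0.28×0.5856 = 1.2750
MRP = 7.04% − 2.72% = 4.32%
E(R_P) = R_f + β_P × MRP = 2.72% + 1.2750 × 4.32% = 8.23%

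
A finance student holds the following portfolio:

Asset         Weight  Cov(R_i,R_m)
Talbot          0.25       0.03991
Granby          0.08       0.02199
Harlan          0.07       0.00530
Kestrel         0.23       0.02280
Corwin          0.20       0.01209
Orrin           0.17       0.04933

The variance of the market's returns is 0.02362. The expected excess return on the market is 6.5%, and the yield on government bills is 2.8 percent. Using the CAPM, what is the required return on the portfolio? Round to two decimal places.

10.55%

β_Talbot = 0.03991 / 0.02362 = 1.6897
β_Granby = 0.02199 / 0.02362 = 0.9310
β_Harlan = 0.00530 / 0.02362 = 0.2244
β_Kestrel = 0.02280 / 0.02362 = 0.9653
β_Corwin = 0.01209 / 0.02362 = 0.5119
β_Orrin = 0.04933 / 0.02362 = 2.0885
β_P = Σ w_i β_i = 0.25×1.6897 + 0.08×0.9310 + 0.07×0.2244 + 0.23×0.9653 + 0.20×0.5119 + 0.17×2.0885 = 1.1921
E(R_P) = R_f + β_P × MRP = 2.8% + 1.1921 × 6.5% = 10.55%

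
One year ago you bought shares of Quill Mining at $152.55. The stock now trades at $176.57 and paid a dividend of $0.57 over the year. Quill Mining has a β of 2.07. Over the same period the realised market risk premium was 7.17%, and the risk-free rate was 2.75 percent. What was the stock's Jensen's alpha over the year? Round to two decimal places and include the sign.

Realised HPR = (P1 + D1 − P0) / P0 = (176.57 + 0.57 − 152.55) / 152.55 = 24.59 / 152.55 = 16.1193%
CAPM required = R_f + β·MRP = 2.75% + 2.07 × 7.17% = 17.5919%
α = realised − required = 16.1193% − 17.5919% = -1.47%

-1.47%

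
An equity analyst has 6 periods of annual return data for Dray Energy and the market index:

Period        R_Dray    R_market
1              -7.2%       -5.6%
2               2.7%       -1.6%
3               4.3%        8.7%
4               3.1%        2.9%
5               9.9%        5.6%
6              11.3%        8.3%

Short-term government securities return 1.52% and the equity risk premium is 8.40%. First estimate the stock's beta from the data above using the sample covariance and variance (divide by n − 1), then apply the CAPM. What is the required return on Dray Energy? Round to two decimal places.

Mean R_i = (-7.2 + 2.7 + 4.3 + 3.1 + 9.9 + 11.3) / 6 = 4.0167%
Mean R_m = (-5.6 − 1.6 + 8.7 + 2.9 + 5.6 + 8.3) / 6 = 3.0500%
Σ(R_i − R̄_i)(R_m − R̄_m) = 158.1250  ⇒  Cov = 158.1250 / 5 = 31.6250
Σ(R_m − R̄_m)² = 162.4550  ⇒  Var(R_m) = 162.4550 / 5 = 32.4910
β = Cov / Var(R_m) = 31.6250 / 32.4910 = 0.9733
E(R) = R_f + β × MRP = 1.52% + 0.9733 × 8.40% = 9.70%

9.70%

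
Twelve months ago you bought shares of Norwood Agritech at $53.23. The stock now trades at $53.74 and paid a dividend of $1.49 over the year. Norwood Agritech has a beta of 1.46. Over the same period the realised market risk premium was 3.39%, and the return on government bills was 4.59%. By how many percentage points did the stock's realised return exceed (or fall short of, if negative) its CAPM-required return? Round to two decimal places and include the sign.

Realised HPR = (P1 + D1 − P0) / P0 = (53.74 + 1.49 − 53.23) / 53.23 = 2.00 / 53.23 = 3.7573%
CAPM required = R_f + β·MRP = 4.59% + 1.46 × 3.39% = 9.5394%
α = realised − required = 3.7573% − 9.5394% = -5.78%

-5.78%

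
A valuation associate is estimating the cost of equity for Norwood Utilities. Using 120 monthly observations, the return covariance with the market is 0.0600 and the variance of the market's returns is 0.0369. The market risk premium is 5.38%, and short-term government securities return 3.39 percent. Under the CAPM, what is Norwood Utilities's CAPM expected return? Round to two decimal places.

12.14%

β = Cov(R_i, R_m) / Var(R_m) = 0.0600 / 0.0369 = 1.6260
E(R) = R_f + β × MRP = 3.39% + 1.6260 × 5.38% = 12.14%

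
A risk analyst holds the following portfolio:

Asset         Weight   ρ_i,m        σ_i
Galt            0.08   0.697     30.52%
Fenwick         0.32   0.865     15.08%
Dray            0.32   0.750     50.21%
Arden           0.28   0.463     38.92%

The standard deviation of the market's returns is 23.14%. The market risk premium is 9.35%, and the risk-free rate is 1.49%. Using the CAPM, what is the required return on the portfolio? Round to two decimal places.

10.77%

β_Galt = 0.697 × 30.52% / 23.14% = 0.9193
β_Fenwick = 0.865 × 15.08% / 23.14% = 0.5637
β_Dray = 0.750 × 50.21% / 23.14% = 1.6274
β_Arden = 0.463 × 38.92% / 23.14% = 0.7787
β_P = Σ w_i β_i = 0.08×0.9193 + 0.32×0.5637 + 0.32×1.6274 + 0.28×0.7787 = 0.9927
E(R_P) = R_f + β_P × MRP = 1.49% + 0.9927 × 9.35% = 10.77%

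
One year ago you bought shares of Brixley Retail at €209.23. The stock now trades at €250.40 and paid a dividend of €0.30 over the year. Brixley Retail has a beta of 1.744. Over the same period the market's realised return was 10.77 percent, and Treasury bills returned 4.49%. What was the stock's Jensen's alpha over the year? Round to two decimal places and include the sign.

Realised HPR = (P1 + D1 − P0) / P0 = (250.40 + 0.30 − 209.23) / 209.23 = 41.47 / 209.23 = 19.8203%
MRP = 10.77% − 4.49% = 6.28%
CAPM required = R_f + β·MRP = 4.49% + 1.744 × 6.28% = 15.44232%
α = realised − required = 19.8203% − 15.44232% = +4.38%

+4.38%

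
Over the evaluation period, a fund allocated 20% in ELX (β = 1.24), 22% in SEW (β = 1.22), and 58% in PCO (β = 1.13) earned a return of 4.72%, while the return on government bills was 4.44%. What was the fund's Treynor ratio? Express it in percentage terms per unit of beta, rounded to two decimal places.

β_P = 0.20×1.24 + 0.22×1.22 + 0.58×1.13 = 1.1718
Treynor = (R_P − R_f) / β_P = (4.72% − 4.44%) / 1.1718 = 0.28% / 1.1718 = 0.24%

0.24%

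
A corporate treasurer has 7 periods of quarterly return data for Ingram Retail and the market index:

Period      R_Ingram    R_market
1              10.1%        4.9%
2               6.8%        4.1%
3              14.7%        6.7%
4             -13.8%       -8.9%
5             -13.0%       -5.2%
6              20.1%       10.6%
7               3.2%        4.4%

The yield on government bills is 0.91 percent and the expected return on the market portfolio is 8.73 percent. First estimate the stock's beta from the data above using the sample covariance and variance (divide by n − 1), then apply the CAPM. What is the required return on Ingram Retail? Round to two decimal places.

15.40%

Mean R_i = (10.1 + 6.8 + 14.7 − 13.8 − 13.0 + 20.1 + 3.2) / 7 = 4.0143%
Mean R_m = (4.9 + 4.1 + 6.7 − 8.9 − 5.2 + 10.6 + 4.4) / 7 = 2.3714%
Σ(R_i − R̄_i)(R_m − R̄_m) = 526.7829  ⇒  Cov = 526.7829 / 6 = 87.7972
Σ(R_m − R̄_m)² = 284.3143  ⇒  Var(R_m) = 284.3143 / 6 = 47.3857
β = Cov / Var(R_m) = 87.7972 / 47.3857 = 1.8528
MRP = 8.73% − 0.91% = 7.82%
E(R) = R_f + β × MRP = 0.91% + 1.8528 × 7.82% = 15.40%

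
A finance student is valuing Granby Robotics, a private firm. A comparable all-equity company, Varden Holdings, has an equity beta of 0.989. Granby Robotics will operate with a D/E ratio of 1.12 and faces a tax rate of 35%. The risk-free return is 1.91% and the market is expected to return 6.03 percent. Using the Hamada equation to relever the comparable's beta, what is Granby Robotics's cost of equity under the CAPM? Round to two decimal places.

β_L = β_U × [1 + (1 − t)(D/E)] = 0.989 × [1 + (1 − 0.35) × 1.12]
    = 0.989 × [1 + 0.65 × 1.12] = 0.989 × 1.7280 = 1.7090
MRP = 6.03% − 1.91% = 4.12%
E(R) = R_f + β_L × MRP = 1.91% + 1.7090 × 4.12% = 8.95%

8.95%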